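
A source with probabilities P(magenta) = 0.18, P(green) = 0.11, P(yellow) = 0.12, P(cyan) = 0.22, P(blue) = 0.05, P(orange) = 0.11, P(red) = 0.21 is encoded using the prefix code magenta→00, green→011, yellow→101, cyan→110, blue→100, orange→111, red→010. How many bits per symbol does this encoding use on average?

L̄ = Σ pᵢ·ℓᵢ = 0.18·2 + 0.11·3 + 0.12·3 + 0.22·3 + 0.05·3 + 0.11·3 + 0.21·3 = 2.82 bits/symbol.

2.82 bits/symbol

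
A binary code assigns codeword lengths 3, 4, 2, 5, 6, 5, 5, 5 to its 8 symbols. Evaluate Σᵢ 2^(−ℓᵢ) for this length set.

With common denominator 2^6 = 64: Σ 2^(−ℓᵢ) = 8/64 + 4/64 + 16/64 + 2/64 + 1/64 + 2/64 + 2/64 + 2/64 = 37/64 = 0.578125.

0.578125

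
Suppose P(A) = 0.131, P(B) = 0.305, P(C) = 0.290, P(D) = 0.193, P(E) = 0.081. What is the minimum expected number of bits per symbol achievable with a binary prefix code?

2.212 bits/symbol

Repeatedly combine the two least-probable nodes; the expected code length is the sum of the merged weights.
merge 81/1000 + 131/1000 → 53/250
merge 193/1000 + 53/250 → 81/200
merge 29/100 + 61/200 → 119/200
merge 81/200 + 119/200 → 1
L = 53/250 + 81/200 + 119/200 + 1 = 553/250 = 2.212 bits/symbol.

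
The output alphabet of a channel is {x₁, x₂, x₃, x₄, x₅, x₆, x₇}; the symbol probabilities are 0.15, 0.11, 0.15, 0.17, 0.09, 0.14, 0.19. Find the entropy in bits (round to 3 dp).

2.771 bits

H = −Σ pᵢ log₂ pᵢ.
−0.15·log₂(0.15) = 0.4105
−0.11·log₂(0.11) = 0.3503
−0.15·log₂(0.15) = 0.4105
−0.17·log₂(0.17) = 0.4346
−0.09·log₂(0.09) = 0.3127
−0.14·log₂(0.14) = 0.3971
−0.19·log₂(0.19) = 0.4552
Sum ≈ 2.7710 → 2.771 bits.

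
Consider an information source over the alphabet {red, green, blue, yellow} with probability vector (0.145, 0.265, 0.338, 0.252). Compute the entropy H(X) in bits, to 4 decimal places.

H = −Σ pᵢ log₂ pᵢ.
−0.145·log₂(0.145) = 0.4040
−0.265·log₂(0.265) = 0.5077
−0.338·log₂(0.338) = 0.5289
−0.252·log₂(0.252) = 0.5011
Sum ≈ 1.9417 → 1.9417 bits.

1.9417 bits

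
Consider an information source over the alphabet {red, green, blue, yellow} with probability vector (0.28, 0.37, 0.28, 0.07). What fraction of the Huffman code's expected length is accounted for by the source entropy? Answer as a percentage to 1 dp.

Entropy H = −Σ p log₂ p ≈ 1.8277 bits.
Huffman merges: 7/100+7/25→7/20; 7/25+7/20→63/100; 37/100+63/100→1. L = 99/50 ≈ 1.9800.
Efficiency = H/L = 1.8277/1.9800 = 92.3%.

92.3%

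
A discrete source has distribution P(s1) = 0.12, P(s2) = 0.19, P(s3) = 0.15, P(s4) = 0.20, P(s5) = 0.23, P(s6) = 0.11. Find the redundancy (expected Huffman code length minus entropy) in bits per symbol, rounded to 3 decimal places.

Entropy H = −Σ p log₂ p ≈ 2.5352 bits.
Huffman merges: 11/100+3/25→23/100; 3/20+19/100→17/50; 1/5+23/100→43/100; 23/100+17/50→57/100; 43/100+57/100→1. L = 257/100 ≈ 2.5700.
L − H = 2.5700 − 2.5352 = 0.035 bits.

0.035 bits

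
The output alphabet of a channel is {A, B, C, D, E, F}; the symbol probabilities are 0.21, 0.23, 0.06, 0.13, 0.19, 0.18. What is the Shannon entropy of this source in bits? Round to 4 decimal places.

H = −Σ pᵢ log₂ pᵢ.
−0.21·log₂(0.21) = 0.4728
−0.23·log₂(0.23) = 0.4877
−0.06·log₂(0.06) = 0.2435
−0.13·log₂(0.13) = 0.3826
−0.19·log₂(0.19) = 0.4552
−0.18·log₂(0.18) = 0.4453
Sum ≈ 2.4872 → 2.4872 bits.

2.4872 bits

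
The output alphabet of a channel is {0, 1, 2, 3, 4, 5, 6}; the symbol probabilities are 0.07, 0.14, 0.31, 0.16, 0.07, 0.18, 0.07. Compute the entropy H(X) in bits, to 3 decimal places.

2.595 bits

H = −Σ pᵢ log₂ pᵢ.
−0.07·log₂(0.07) = 0.2686
−0.14·log₂(0.14) = 0.3971
−0.31·log₂(0.31) = 0.5238
−0.16·log₂(0.16) = 0.4230
−0.07·log₂(0.07) = 0.2686
−0.18·log₂(0.18) = 0.4453
−0.07·log₂(0.07) = 0.2686
Sum ≈ 2.5949 → 2.595 bits.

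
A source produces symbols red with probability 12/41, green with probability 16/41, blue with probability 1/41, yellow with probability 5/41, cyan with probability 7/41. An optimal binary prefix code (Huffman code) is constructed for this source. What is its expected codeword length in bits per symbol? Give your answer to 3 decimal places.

Repeatedly combine the two least-probable nodes; the expected code length is the sum of the merged weights.
merge 1/41 + 5/41 → 6/41
merge 6/41 + 7/41 → 13/41
merge 12/41 + 13/41 → 25/41
merge 16/41 + 25/41 → 1
L = 6/41 + 13/41 + 25/41 + 1 = 85/41 ≈ 2.073 bits/symbol.

2.073 bits/symbol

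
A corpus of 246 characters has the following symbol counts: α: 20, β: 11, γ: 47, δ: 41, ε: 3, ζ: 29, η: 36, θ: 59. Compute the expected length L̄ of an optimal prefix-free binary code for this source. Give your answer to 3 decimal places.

Probabilities are the counts divided by 246.
Repeatedly combine the two least-probable nodes; the expected code length is the sum of the merged weights.
merge 1/82 + 11/246 → 7/123
merge 7/123 + 10/123 → 17/123
merge 29/246 + 17/123 → 21/82
merge 6/41 + 1/6 → 77/246
merge 47/246 + 59/246 → 53/123
merge 21/82 + 77/246 → 70/123
merge 53/123 + 70/123 → 1
L = 7/123 + 17/123 + 21/82 + 77/246 + 53/123 + 70/123 + 1 = 340/123 ≈ 2.764 bits/symbol.

2.764 bits/symbol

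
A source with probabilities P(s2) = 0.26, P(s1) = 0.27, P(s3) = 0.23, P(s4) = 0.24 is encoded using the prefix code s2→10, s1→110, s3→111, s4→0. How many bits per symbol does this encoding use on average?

L̄ = Σ pᵢ·ℓᵢ = 0.26·2 + 0.27·3 + 0.23·3 + 0.24·1 = 2.26 bits/symbol.

2.26 bits/symbol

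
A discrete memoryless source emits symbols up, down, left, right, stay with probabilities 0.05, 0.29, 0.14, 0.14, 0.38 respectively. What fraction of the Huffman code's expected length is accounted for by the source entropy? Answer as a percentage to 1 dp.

Entropy H = −Σ p log₂ p ≈ 2.0587 bits.
Huffman merges: 1/20+7/50→19/100; 7/50+19/100→33/100; 29/100+33/100→31/50; 19/50+31/50→1. L = 107/50 ≈ 2.1400.
Efficiency = H/L = 2.0587/2.1400 = 96.2%.

96.2%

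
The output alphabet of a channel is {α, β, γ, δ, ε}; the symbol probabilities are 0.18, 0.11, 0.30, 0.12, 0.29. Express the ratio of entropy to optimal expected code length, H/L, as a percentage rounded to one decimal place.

Entropy H = −Σ p log₂ p ≈ 2.2017 bits.
Huffman merges: 11/100+3/25→23/100; 9/50+23/100→41/100; 29/100+3/10→59/100; 41/100+59/100→1. L = 223/100 ≈ 2.2300.
Efficiency = H/L = 2.2017/2.2300 = 98.7%.

98.7%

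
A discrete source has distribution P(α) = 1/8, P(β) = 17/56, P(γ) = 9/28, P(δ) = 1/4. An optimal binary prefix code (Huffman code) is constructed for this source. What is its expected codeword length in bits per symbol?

Repeatedly combine the two least-probable nodes; the expected code length is the sum of the merged weights.
merge 1/8 + 1/4 → 3/8
merge 17/56 + 9/28 → 5/8
merge 3/8 + 5/8 → 1
L = 3/8 + 5/8 + 1 = 2 bits/symbol.

2 bits/symbol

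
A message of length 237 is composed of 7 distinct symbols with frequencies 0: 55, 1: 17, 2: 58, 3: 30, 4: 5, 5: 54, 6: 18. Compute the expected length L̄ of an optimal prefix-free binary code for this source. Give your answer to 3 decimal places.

2.557 bits/symbol

Probabilities are the counts divided by 237.
Repeatedly combine the two least-probable nodes; the expected code length is the sum of the merged weights.
merge 5/237 + 17/237 → 22/237
merge 6/79 + 22/237 → 40/237
merge 10/79 + 40/237 → 70/237
merge 18/79 + 55/237 → 109/237
merge 58/237 + 70/237 → 128/237
merge 109/237 + 128/237 → 1
L = 22/237 + 40/237 + 70/237 + 109/237 + 128/237 + 1 = 202/79 ≈ 2.557 bits/symbol.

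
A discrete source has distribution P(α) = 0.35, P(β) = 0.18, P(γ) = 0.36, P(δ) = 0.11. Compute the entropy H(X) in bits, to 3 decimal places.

1.856 bits

H = −Σ pᵢ log₂ pᵢ.
−0.35·log₂(0.35) = 0.5301
−0.18·log₂(0.18) = 0.4453
−0.36·log₂(0.36) = 0.5306
−0.11·log₂(0.11) = 0.3503
Sum ≈ 1.8563 → 1.856 bits.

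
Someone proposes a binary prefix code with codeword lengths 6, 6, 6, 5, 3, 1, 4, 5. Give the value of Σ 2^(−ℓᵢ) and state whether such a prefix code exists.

With common denominator 2^6 = 64: Σ 2^(−ℓᵢ) = 1/64 + 1/64 + 1/64 + 2/64 + 8/64 + 32/64 + 4/64 + 2/64 = 51/64 = 0.796875.
Kraft's inequality requires Σ ≤ 1; here Σ = 0.796875 ≤ 1, so such a prefix code exists.

0.796875; yes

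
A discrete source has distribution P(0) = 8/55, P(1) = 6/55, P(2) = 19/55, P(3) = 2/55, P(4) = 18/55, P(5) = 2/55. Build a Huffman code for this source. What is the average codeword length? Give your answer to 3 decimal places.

Repeatedly combine the two least-probable nodes; the expected code length is the sum of the merged weights.
merge 2/55 + 2/55 → 4/55
merge 4/55 + 6/55 → 2/11
merge 8/55 + 2/11 → 18/55
merge 18/55 + 18/55 → 36/55
merge 19/55 + 36/55 → 1
L = 4/55 + 2/11 + 18/55 + 36/55 + 1 = 123/55 ≈ 2.236 bits/symbol.

2.236 bits/symbol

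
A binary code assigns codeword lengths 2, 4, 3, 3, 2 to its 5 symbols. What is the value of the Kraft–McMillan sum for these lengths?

0.8125

With common denominator 2^4 = 16: Σ 2^(−ℓᵢ) = 4/16 + 1/16 + 2/16 + 2/16 + 4/16 = 13/16 = 0.8125.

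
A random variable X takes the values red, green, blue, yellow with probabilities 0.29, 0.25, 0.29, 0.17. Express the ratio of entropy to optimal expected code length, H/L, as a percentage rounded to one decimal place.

98.5%

Entropy H = −Σ p log₂ p ≈ 1.9704 bits.
Huffman merges: 17/100+1/4→21/50; 29/100+29/100→29/50; 21/50+29/50→1. L = 2 ≈ 2.0000.
Efficiency = H/L = 1.9704/2.0000 = 98.5%.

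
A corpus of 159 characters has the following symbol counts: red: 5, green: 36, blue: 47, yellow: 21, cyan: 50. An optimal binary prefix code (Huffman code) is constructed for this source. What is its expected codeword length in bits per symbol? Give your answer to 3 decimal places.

2.164 bits/symbol

Probabilities are the counts divided by 159.
Repeatedly combine the two least-probable nodes; the expected code length is the sum of the merged weights.
merge 5/159 + 7/53 → 26/159
merge 26/159 + 12/53 → 62/159
merge 47/159 + 50/159 → 97/159
merge 62/159 + 97/159 → 1
L = 26/159 + 62/159 + 97/159 + 1 = 344/159 ≈ 2.164 bits/symbol.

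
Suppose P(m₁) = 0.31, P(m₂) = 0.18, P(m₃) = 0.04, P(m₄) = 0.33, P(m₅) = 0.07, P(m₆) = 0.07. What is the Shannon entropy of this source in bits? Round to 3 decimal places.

2.220 bits

H = −Σ pᵢ log₂ pᵢ.
−0.31·log₂(0.31) = 0.5238
−0.18·log₂(0.18) = 0.4453
−0.04·log₂(0.04) = 0.1858
−0.33·log₂(0.33) = 0.5278
−0.07·log₂(0.07) = 0.2686
−0.07·log₂(0.07) = 0.2686
Sum ≈ 2.2198 → 2.220 bits.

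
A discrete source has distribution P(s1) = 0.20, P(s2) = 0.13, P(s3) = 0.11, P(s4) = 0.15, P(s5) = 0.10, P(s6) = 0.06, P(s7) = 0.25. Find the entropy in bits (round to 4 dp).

H = −Σ pᵢ log₂ pᵢ.
−0.20·log₂(0.20) = 0.4644
−0.13·log₂(0.13) = 0.3826
−0.11·log₂(0.11) = 0.3503
−0.15·log₂(0.15) = 0.4105
−0.10·log₂(0.10) = 0.3322
−0.06·log₂(0.06) = 0.2435
−0.25·log₂(0.25) = 0.5000
Sum ≈ 2.6836 → 2.6836 bits.

2.6836 bits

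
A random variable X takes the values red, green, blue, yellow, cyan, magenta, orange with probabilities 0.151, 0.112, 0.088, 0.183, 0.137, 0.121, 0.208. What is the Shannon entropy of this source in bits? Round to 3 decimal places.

2.755 bits

H = −Σ pᵢ log₂ pᵢ.
−0.151·log₂(0.151) = 0.4118
−0.112·log₂(0.112) = 0.3537
−0.088·log₂(0.088) = 0.3086
−0.183·log₂(0.183) = 0.4484
−0.137·log₂(0.137) = 0.3929
−0.121·log₂(0.121) = 0.3687
−0.208·log₂(0.208) = 0.4712
Sum ≈ 2.7553 → 2.755 bits.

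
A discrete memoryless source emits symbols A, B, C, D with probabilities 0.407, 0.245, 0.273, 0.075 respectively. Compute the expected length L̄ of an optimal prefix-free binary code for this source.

1.913 bits/symbol

Repeatedly combine the two least-probable nodes; the expected code length is the sum of the merged weights.
merge 3/40 + 49/200 → 8/25
merge 273/1000 + 8/25 → 593/1000
merge 407/1000 + 593/1000 → 1
L = 8/25 + 593/1000 + 1 = 1913/1000 = 1.913 bits/symbol.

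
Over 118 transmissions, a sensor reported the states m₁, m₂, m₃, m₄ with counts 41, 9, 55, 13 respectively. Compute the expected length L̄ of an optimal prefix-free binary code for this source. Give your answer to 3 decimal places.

1.720 bits/symbol

Probabilities are the counts divided by 118.
Repeatedly combine the two least-probable nodes; the expected code length is the sum of the merged weights.
merge 9/118 + 13/118 → 11/59
merge 11/59 + 41/118 → 63/118
merge 55/118 + 63/118 → 1
L = 11/59 + 63/118 + 1 = 203/118 ≈ 1.720 bits/symbol.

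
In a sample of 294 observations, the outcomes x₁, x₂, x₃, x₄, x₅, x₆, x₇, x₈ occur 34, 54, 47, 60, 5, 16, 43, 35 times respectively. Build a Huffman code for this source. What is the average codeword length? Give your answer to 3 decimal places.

Probabilities are the counts divided by 294.
Repeatedly combine the two least-probable nodes; the expected code length is the sum of the merged weights.
merge 5/294 + 8/147 → 1/14
merge 1/14 + 17/147 → 55/294
merge 5/42 + 43/294 → 13/49
merge 47/294 + 9/49 → 101/294
merge 55/294 + 10/49 → 115/294
merge 13/49 + 101/294 → 179/294
merge 115/294 + 179/294 → 1
L = 1/14 + 55/294 + 13/49 + 101/294 + 115/294 + 179/294 + 1 = 281/98 ≈ 2.867 bits/symbol.

2.867 bits/symbol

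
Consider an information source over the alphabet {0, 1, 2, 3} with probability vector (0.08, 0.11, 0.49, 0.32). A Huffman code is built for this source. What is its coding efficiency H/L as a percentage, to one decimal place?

98.4%

Entropy H = −Σ p log₂ p ≈ 1.6721 bits.
Huffman merges: 2/25+11/100→19/100; 19/100+8/25→51/100; 49/100+51/100→1. L = 17/10 ≈ 1.7000.
Efficiency = H/L = 1.6721/1.7000 = 98.4%.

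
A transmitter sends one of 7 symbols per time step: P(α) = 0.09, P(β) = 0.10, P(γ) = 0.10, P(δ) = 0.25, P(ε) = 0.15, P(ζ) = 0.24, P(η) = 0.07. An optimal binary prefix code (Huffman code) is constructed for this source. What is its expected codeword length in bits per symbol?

2.67 bits/symbol

Repeatedly combine the two least-probable nodes; the expected code length is the sum of the merged weights.
merge 7/100 + 9/100 → 4/25
merge 1/10 + 1/10 → 1/5
merge 3/20 + 4/25 → 31/100
merge 1/5 + 6/25 → 11/25
merge 1/4 + 31/100 → 14/25
merge 11/25 + 14/25 → 1
L = 4/25 + 1/5 + 31/100 + 11/25 + 14/25 + 1 = 267/100 = 2.67 bits/symbol.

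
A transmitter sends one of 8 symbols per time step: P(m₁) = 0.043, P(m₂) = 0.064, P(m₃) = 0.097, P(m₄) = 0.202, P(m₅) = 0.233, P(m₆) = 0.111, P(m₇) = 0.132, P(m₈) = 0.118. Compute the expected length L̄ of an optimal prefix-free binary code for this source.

Repeatedly combine the two least-probable nodes; the expected code length is the sum of the merged weights.
merge 43/1000 + 8/125 → 107/1000
merge 97/1000 + 107/1000 → 51/250
merge 111/1000 + 59/500 → 229/1000
merge 33/250 + 101/500 → 167/500
merge 51/250 + 229/1000 → 433/1000
merge 233/1000 + 167/500 → 567/1000
merge 433/1000 + 567/1000 → 1
L = 107/1000 + 51/250 + 229/1000 + 167/500 + 433/1000 + 567/1000 + 1 = 1437/500 = 2.874 bits/symbol.

2.874 bits/symbol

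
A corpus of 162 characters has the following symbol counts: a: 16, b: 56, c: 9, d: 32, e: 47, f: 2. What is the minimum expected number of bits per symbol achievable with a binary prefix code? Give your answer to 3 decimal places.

Probabilities are the counts divided by 162.
Repeatedly combine the two least-probable nodes; the expected code length is the sum of the merged weights.
merge 1/81 + 1/18 → 11/162
merge 11/162 + 8/81 → 1/6
merge 1/6 + 16/81 → 59/162
merge 47/162 + 28/81 → 103/162
merge 59/162 + 103/162 → 1
L = 11/162 + 1/6 + 59/162 + 103/162 + 1 = 181/81 ≈ 2.235 bits/symbol.

2.235 bits/symbol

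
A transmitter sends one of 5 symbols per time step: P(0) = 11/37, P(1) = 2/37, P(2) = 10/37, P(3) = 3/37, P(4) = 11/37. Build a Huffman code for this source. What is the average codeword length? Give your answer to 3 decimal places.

2.135 bits/symbol

Repeatedly combine the two least-probable nodes; the expected code length is the sum of the merged weights.
merge 2/37 + 3/37 → 5/37
merge 5/37 + 10/37 → 15/37
merge 11/37 + 11/37 → 22/37
merge 15/37 + 22/37 → 1
L = 5/37 + 15/37 + 22/37 + 1 = 79/37 ≈ 2.135 bits/symbol.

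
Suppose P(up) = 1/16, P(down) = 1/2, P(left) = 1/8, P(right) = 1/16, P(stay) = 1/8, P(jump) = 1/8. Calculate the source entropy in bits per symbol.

Each probability is a power of 1/2, so log₂(1/p) is an integer.
H = Σ p·log₂(1/p) = 1/16·4 + 1/2·1 + 1/8·3 + 1/16·4 + 1/8·3 + 1/8·3 = 2.125 bits.

2.125 bits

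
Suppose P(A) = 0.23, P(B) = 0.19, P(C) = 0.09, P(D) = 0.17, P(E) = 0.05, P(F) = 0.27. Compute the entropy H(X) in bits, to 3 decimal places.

2.416 bits

H = −Σ pᵢ log₂ pᵢ.
−0.23·log₂(0.23) = 0.4877
−0.19·log₂(0.19) = 0.4552
−0.09·log₂(0.09) = 0.3127
−0.17·log₂(0.17) = 0.4346
−0.05·log₂(0.05) = 0.2161
−0.27·log₂(0.27) = 0.5100
Sum ≈ 2.4163 → 2.416 bits.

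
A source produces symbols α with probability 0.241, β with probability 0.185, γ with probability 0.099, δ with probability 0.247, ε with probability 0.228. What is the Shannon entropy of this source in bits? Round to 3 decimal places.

2.260 bits

H = −Σ pᵢ log₂ pᵢ.
−0.241·log₂(0.241) = 0.4947
−0.185·log₂(0.185) = 0.4504
−0.099·log₂(0.099) = 0.3303
−0.247·log₂(0.247) = 0.4983
−0.228·log₂(0.228) = 0.4863
Sum ≈ 2.2600 → 2.260 bits.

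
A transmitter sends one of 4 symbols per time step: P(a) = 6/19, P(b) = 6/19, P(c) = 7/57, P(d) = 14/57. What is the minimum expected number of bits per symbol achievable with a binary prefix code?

2 bits/symbol

Repeatedly combine the two least-probable nodes; the expected code length is the sum of the merged weights.
merge 7/57 + 14/57 → 7/19
merge 6/19 + 6/19 → 12/19
merge 7/19 + 12/19 → 1
L = 7/19 + 12/19 + 1 = 2 bits/symbol.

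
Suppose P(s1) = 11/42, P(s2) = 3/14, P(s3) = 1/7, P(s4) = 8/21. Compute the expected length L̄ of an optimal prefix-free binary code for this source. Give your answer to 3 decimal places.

Repeatedly combine the two least-probable nodes; the expected code length is the sum of the merged weights.
merge 1/7 + 3/14 → 5/14
merge 11/42 + 5/14 → 13/21
merge 8/21 + 13/21 → 1
L = 5/14 + 13/21 + 1 = 83/42 ≈ 1.976 bits/symbol.

1.976 bits/symbol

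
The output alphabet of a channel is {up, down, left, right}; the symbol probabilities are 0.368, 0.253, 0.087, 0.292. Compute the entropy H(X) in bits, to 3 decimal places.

1.857 bits

H = −Σ pᵢ log₂ pᵢ.
−0.368·log₂(0.368) = 0.5307
−0.253·log₂(0.253) = 0.5016
−0.087·log₂(0.087) = 0.3065
−0.292·log₂(0.292) = 0.5186
Sum ≈ 1.8575 → 1.857 bits.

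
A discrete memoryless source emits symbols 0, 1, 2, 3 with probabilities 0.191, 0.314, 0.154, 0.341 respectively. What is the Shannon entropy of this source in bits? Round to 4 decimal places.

H = −Σ pᵢ log₂ pᵢ.
−0.191·log₂(0.191) = 0.4562
−0.314·log₂(0.314) = 0.5247
−0.154·log₂(0.154) = 0.4156
−0.341·log₂(0.341) = 0.5293
Sum ≈ 1.9259 → 1.9259 bits.

1.9259 bits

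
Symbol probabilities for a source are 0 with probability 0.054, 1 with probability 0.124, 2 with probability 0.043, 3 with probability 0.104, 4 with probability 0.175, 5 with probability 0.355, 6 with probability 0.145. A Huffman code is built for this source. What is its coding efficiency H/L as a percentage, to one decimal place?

97.8%

Entropy H = −Σ p log₂ p ≈ 2.5100 bits.
Huffman merges: 43/1000+27/500→97/1000; 97/1000+13/125→201/1000; 31/250+29/200→269/1000; 7/40+201/1000→47/125; 269/1000+71/200→78/125; 47/125+78/125→1. L = 2567/1000 ≈ 2.5670.
Efficiency = H/L = 2.5100/2.5670 = 97.8%.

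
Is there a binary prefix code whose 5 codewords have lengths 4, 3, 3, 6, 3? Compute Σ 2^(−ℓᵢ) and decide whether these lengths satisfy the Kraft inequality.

With common denominator 2^6 = 64: Σ 2^(−ℓᵢ) = 4/64 + 8/64 + 8/64 + 1/64 + 8/64 = 29/64 = 0.453125.
Kraft's inequality requires Σ ≤ 1; here Σ = 0.453125 ≤ 1, so such a prefix code exists.

0.453125; yes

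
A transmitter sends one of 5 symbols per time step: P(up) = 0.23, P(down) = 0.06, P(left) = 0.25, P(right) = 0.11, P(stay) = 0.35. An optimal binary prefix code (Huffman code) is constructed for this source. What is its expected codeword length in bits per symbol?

Repeatedly combine the two least-probable nodes; the expected code length is the sum of the merged weights.
merge 3/50 + 11/100 → 17/100
merge 17/100 + 23/100 → 2/5
merge 1/4 + 7/20 → 3/5
merge 2/5 + 3/5 → 1
L = 17/100 + 2/5 + 3/5 + 1 = 217/100 = 2.17 bits/symbol.

2.17 bits/symbol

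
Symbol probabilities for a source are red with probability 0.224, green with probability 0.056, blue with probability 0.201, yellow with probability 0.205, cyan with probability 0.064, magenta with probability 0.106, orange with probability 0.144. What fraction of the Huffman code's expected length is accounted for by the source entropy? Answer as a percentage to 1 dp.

Entropy H = −Σ p log₂ p ≈ 2.6499 bits.
Huffman merges: 7/125+8/125→3/25; 53/500+3/25→113/500; 18/125+201/1000→69/200; 41/200+28/125→429/1000; 113/500+69/200→571/1000; 429/1000+571/1000→1. L = 2691/1000 ≈ 2.6910.
Efficiency = H/L = 2.6499/2.6910 = 98.5%.

98.5%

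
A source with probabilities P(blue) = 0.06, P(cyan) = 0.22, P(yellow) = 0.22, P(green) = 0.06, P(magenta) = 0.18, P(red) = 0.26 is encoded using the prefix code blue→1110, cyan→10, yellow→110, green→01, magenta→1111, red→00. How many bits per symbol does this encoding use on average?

L̄ = Σ pᵢ·ℓᵢ = 0.06·4 + 0.22·2 + 0.22·3 + 0.06·2 + 0.18·4 + 0.26·2 = 2.7 bits/symbol.

2.7 bits/symbol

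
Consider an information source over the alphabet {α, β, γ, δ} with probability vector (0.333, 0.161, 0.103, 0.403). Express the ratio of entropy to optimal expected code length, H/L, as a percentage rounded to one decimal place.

97.7%

Entropy H = −Σ p log₂ p ≈ 1.8186 bits.
Huffman merges: 103/1000+161/1000→33/125; 33/125+333/1000→597/1000; 403/1000+597/1000→1. L = 1861/1000 ≈ 1.8610.
Efficiency = H/L = 1.8186/1.8610 = 97.7%.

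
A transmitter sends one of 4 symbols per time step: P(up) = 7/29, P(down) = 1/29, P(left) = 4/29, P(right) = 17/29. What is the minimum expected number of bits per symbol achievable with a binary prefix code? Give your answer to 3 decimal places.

1.586 bits/symbol

Repeatedly combine the two least-probable nodes; the expected code length is the sum of the merged weights.
merge 1/29 + 4/29 → 5/29
merge 5/29 + 7/29 → 12/29
merge 12/29 + 17/29 → 1
L = 5/29 + 12/29 + 1 = 46/29 ≈ 1.586 bits/symbol.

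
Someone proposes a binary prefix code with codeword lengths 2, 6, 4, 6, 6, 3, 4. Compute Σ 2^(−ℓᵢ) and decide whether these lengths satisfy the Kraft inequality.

0.546875; yes

With common denominator 2^6 = 64: Σ 2^(−ℓᵢ) = 16/64 + 1/64 + 4/64 + 1/64 + 1/64 + 8/64 + 4/64 = 35/64 = 0.546875.
Kraft's inequality requires Σ ≤ 1; here Σ = 0.546875 ≤ 1, so such a prefix code exists.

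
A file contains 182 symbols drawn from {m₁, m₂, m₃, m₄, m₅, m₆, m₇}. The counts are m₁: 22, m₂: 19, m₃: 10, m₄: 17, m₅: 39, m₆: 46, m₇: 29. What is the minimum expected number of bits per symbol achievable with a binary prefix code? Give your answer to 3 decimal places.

Probabilities are the counts divided by 182.
Repeatedly combine the two least-probable nodes; the expected code length is the sum of the merged weights.
merge 5/91 + 17/182 → 27/182
merge 19/182 + 11/91 → 41/182
merge 27/182 + 29/182 → 4/13
merge 3/14 + 41/182 → 40/91
merge 23/91 + 4/13 → 51/91
merge 40/91 + 51/91 → 1
L = 27/182 + 41/182 + 4/13 + 40/91 + 51/91 + 1 = 244/91 ≈ 2.681 bits/symbol.

2.681 bits/symbol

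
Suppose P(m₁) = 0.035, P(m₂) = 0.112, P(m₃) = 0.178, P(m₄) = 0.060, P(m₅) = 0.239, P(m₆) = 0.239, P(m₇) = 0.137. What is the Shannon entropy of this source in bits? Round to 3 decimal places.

H = −Σ pᵢ log₂ pᵢ.
−0.035·log₂(0.035) = 0.1693
−0.112·log₂(0.112) = 0.3537
−0.178·log₂(0.178) = 0.4432
−0.060·log₂(0.060) = 0.2435
−0.239·log₂(0.239) = 0.4935
−0.239·log₂(0.239) = 0.4935
−0.137·log₂(0.137) = 0.3929
Sum ≈ 2.5897 → 2.590 bits.

2.590 bits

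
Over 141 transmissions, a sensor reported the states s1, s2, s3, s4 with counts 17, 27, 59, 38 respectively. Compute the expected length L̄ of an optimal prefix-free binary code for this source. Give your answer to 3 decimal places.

1.894 bits/symbol

Probabilities are the counts divided by 141.
Repeatedly combine the two least-probable nodes; the expected code length is the sum of the merged weights.
merge 17/141 + 9/47 → 44/141
merge 38/141 + 44/141 → 82/141
merge 59/141 + 82/141 → 1
L = 44/141 + 82/141 + 1 = 89/47 ≈ 1.894 bits/symbol.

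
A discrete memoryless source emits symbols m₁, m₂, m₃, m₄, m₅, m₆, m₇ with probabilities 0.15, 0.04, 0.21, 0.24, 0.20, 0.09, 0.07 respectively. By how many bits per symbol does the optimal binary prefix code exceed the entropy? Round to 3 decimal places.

0.051 bits

Entropy H = −Σ p log₂ p ≈ 2.6089 bits.
Huffman merges: 1/25+7/100→11/100; 9/100+11/100→1/5; 3/20+1/5→7/20; 1/5+21/100→41/100; 6/25+7/20→59/100; 41/100+59/100→1. L = 133/50 ≈ 2.6600.
L − H = 2.6600 − 2.6089 = 0.051 bits.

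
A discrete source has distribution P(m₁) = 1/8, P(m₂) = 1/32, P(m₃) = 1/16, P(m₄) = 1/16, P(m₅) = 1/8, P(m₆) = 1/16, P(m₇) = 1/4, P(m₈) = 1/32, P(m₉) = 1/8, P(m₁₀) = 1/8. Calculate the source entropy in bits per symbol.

Each probability is a power of 1/2, so log₂(1/p) is an integer.
H = Σ p·log₂(1/p) = 1/8·3 + 1/32·5 + 1/16·4 + 1/16·4 + 1/8·3 + 1/16·4 + 1/4·2 + 1/32·5 + 1/8·3 + 1/8·3 = 3.0625 bits.

3.0625 bits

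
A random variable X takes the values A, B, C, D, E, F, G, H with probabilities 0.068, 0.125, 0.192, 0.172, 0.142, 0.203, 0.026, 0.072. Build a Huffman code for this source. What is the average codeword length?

Repeatedly combine the two least-probable nodes; the expected code length is the sum of the merged weights.
merge 13/500 + 17/250 → 47/500
merge 9/125 + 47/500 → 83/500
merge 1/8 + 71/500 → 267/1000
merge 83/500 + 43/250 → 169/500
merge 24/125 + 203/1000 → 79/200
merge 267/1000 + 169/500 → 121/200
merge 79/200 + 121/200 → 1
L = 47/500 + 83/500 + 267/1000 + 169/500 + 79/200 + 121/200 + 1 = 573/200 = 2.865 bits/symbol.

2.865 bits/symbol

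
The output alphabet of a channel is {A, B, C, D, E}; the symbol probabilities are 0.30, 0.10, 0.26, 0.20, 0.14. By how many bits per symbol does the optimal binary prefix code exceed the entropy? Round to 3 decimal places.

Entropy H = −Σ p log₂ p ≈ 2.2201 bits.
Huffman merges: 1/10+7/50→6/25; 1/5+6/25→11/25; 13/50+3/10→14/25; 11/25+14/25→1. L = 56/25 ≈ 2.2400.
L − H = 2.2400 − 2.2201 = 0.020 bits.

0.020 bits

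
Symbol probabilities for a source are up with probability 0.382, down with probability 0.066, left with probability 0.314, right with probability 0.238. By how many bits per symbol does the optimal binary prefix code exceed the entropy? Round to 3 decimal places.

0.115 bits

Entropy H = −Σ p log₂ p ≈ 1.8068 bits.
Huffman merges: 33/500+119/500→38/125; 38/125+157/500→309/500; 191/500+309/500→1. L = 961/500 ≈ 1.9220.
L − H = 1.9220 − 1.8068 = 0.115 bits.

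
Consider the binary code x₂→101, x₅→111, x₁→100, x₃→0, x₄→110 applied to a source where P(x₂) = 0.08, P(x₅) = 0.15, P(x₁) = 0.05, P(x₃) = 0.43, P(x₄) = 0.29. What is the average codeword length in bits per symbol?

L̄ = Σ pᵢ·ℓᵢ = 0.08·3 + 0.15·3 + 0.05·3 + 0.43·1 + 0.29·3 = 2.14 bits/symbol.

2.14 bits/symbol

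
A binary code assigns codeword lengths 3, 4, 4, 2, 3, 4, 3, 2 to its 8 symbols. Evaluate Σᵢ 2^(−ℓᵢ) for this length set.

1.0625

With common denominator 2^4 = 16: Σ 2^(−ℓᵢ) = 2/16 + 1/16 + 1/16 + 4/16 + 2/16 + 1/16 + 2/16 + 4/16 = 17/16 = 1.0625.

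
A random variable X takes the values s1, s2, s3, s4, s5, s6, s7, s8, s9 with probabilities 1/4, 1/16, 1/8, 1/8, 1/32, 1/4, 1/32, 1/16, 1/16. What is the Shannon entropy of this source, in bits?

2.8125 bits

Each probability is a power of 1/2, so log₂(1/p) is an integer.
H = Σ p·log₂(1/p) = 1/4·2 + 1/16·4 + 1/8·3 + 1/8·3 + 1/32·5 + 1/4·2 + 1/32·5 + 1/16·4 + 1/16·4 = 2.8125 bits.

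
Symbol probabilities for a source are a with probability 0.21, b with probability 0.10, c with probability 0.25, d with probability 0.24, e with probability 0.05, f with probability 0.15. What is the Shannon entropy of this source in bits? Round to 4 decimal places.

2.4258 bits

H = −Σ pᵢ log₂ pᵢ.
−0.21·log₂(0.21) = 0.4728
−0.10·log₂(0.10) = 0.3322
−0.25·log₂(0.25) = 0.5000
−0.24·log₂(0.24) = 0.4941
−0.05·log₂(0.05) = 0.2161
−0.15·log₂(0.15) = 0.4105
Sum ≈ 2.4258 → 2.4258 bits.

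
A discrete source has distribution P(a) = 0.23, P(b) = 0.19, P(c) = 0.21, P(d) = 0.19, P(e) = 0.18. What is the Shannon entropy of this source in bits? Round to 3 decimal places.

2.316 bits

H = −Σ pᵢ log₂ pᵢ.
−0.23·log₂(0.23) = 0.4877
−0.19·log₂(0.19) = 0.4552
−0.21·log₂(0.21) = 0.4728
−0.19·log₂(0.19) = 0.4552
−0.18·log₂(0.18) = 0.4453
Sum ≈ 2.3163 → 2.316 bits.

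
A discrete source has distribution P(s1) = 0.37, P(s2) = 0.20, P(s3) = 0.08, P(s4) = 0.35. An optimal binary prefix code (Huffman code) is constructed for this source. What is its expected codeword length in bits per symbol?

Repeatedly combine the two least-probable nodes; the expected code length is the sum of the merged weights.
merge 2/25 + 1/5 → 7/25
merge 7/25 + 7/20 → 63/100
merge 37/100 + 63/100 → 1
L = 7/25 + 63/100 + 1 = 191/100 = 1.91 bits/symbol.

1.91 bits/symbol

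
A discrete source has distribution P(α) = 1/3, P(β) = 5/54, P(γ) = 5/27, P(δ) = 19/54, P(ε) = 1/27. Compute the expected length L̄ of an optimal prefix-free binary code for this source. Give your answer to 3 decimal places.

2.093 bits/symbol

Repeatedly combine the two least-probable nodes; the expected code length is the sum of the merged weights.
merge 1/27 + 5/54 → 7/54
merge 7/54 + 5/27 → 17/54
merge 17/54 + 1/3 → 35/54
merge 19/54 + 35/54 → 1
L = 7/54 + 17/54 + 35/54 + 1 = 113/54 ≈ 2.093 bits/symbol.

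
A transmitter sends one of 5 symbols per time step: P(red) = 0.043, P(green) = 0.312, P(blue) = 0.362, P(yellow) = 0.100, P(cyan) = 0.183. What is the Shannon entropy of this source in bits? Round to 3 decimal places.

H = −Σ pᵢ log₂ pᵢ.
−0.043·log₂(0.043) = 0.1952
−0.312·log₂(0.312) = 0.5243
−0.362·log₂(0.362) = 0.5307
−0.100·log₂(0.100) = 0.3322
−0.183·log₂(0.183) = 0.4484
Sum ≈ 2.0307 → 2.031 bits.

2.031 bits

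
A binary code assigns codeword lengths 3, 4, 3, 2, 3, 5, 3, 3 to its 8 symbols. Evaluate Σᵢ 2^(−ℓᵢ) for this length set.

With common denominator 2^5 = 32: Σ 2^(−ℓᵢ) = 4/32 + 2/32 + 4/32 + 8/32 + 4/32 + 1/32 + 4/32 + 4/32 = 31/32 = 0.96875.

0.96875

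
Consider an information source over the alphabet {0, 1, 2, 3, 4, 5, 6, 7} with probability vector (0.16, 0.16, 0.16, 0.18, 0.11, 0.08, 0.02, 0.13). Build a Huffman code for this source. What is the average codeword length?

2.92 bits/symbol

Repeatedly combine the two least-probable nodes; the expected code length is the sum of the merged weights.
merge 1/50 + 2/25 → 1/10
merge 1/10 + 11/100 → 21/100
merge 13/100 + 4/25 → 29/100
merge 4/25 + 4/25 → 8/25
merge 9/50 + 21/100 → 39/100
merge 29/100 + 8/25 → 61/100
merge 39/100 + 61/100 → 1
L = 1/10 + 21/100 + 29/100 + 8/25 + 39/100 + 61/100 + 1 = 73/25 = 2.92 bits/symbol.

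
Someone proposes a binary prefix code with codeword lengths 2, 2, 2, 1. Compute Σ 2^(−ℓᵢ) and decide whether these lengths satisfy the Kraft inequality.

1.25; no

With common denominator 2^2 = 4: Σ 2^(−ℓᵢ) = 1/4 + 1/4 + 1/4 + 2/4 = 5/4 = 1.25.
Kraft's inequality requires Σ ≤ 1; here Σ = 1.25 > 1, so no such prefix code exists.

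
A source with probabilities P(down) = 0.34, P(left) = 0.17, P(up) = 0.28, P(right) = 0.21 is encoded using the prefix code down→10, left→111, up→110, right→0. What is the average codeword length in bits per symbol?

2.24 bits/symbol

L̄ = Σ pᵢ·ℓᵢ = 0.34·2 + 0.17·3 + 0.28·3 + 0.21·1 = 2.24 bits/symbol.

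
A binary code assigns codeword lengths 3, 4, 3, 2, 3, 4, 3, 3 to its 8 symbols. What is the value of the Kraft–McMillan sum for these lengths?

1

With common denominator 2^4 = 16: Σ 2^(−ℓᵢ) = 2/16 + 1/16 + 2/16 + 4/16 + 2/16 + 1/16 + 2/16 + 2/16 = 16/16 = 1.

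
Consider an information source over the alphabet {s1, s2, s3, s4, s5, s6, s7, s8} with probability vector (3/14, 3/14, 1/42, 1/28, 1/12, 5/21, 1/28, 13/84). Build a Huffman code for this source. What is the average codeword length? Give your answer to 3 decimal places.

Repeatedly combine the two least-probable nodes; the expected code length is the sum of the merged weights.
merge 1/42 + 1/28 → 5/84
merge 1/28 + 5/84 → 2/21
merge 1/12 + 2/21 → 5/28
merge 13/84 + 5/28 → 1/3
merge 3/14 + 3/14 → 3/7
merge 5/21 + 1/3 → 4/7
merge 3/7 + 4/7 → 1
L = 5/84 + 2/21 + 5/28 + 1/3 + 3/7 + 4/7 + 1 = 8/3 ≈ 2.667 bits/symbol.

2.667 bits/symbol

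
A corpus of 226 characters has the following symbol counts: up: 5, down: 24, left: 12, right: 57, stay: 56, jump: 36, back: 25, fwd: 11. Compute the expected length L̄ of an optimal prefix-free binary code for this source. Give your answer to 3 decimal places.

2.695 bits/symbol

Probabilities are the counts divided by 226.
Repeatedly combine the two least-probable nodes; the expected code length is the sum of the merged weights.
merge 5/226 + 11/226 → 8/113
merge 6/113 + 8/113 → 14/113
merge 12/113 + 25/226 → 49/226
merge 14/113 + 18/113 → 32/113
merge 49/226 + 28/113 → 105/226
merge 57/226 + 32/113 → 121/226
merge 105/226 + 121/226 → 1
L = 8/113 + 14/113 + 49/226 + 32/113 + 105/226 + 121/226 + 1 = 609/226 ≈ 2.695 bits/symbol.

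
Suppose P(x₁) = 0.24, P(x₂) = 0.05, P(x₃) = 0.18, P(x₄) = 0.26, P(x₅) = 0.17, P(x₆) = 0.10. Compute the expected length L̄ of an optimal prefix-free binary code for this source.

Repeatedly combine the two least-probable nodes; the expected code length is the sum of the merged weights.
merge 1/20 + 1/10 → 3/20
merge 3/20 + 17/100 → 8/25
merge 9/50 + 6/25 → 21/50
merge 13/50 + 8/25 → 29/50
merge 21/50 + 29/50 → 1
L = 3/20 + 8/25 + 21/50 + 29/50 + 1 = 247/100 = 2.47 bits/symbol.

2.47 bits/symbol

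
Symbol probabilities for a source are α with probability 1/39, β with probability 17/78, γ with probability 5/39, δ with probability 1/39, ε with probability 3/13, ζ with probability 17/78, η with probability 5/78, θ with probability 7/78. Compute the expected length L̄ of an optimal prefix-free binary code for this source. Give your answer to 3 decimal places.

2.705 bits/symbol

Repeatedly combine the two least-probable nodes; the expected code length is the sum of the merged weights.
merge 1/39 + 1/39 → 2/39
merge 2/39 + 5/78 → 3/26
merge 7/78 + 3/26 → 8/39
merge 5/39 + 8/39 → 1/3
merge 17/78 + 17/78 → 17/39
merge 3/13 + 1/3 → 22/39
merge 17/39 + 22/39 → 1
L = 2/39 + 3/26 + 8/39 + 1/3 + 17/39 + 22/39 + 1 = 211/78 ≈ 2.705 bits/symbol.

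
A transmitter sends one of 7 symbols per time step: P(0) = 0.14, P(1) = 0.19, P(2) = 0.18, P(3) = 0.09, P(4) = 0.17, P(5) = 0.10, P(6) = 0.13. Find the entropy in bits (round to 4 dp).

H = −Σ pᵢ log₂ pᵢ.
−0.14·log₂(0.14) = 0.3971
−0.19·log₂(0.19) = 0.4552
−0.18·log₂(0.18) = 0.4453
−0.09·log₂(0.09) = 0.3127
−0.17·log₂(0.17) = 0.4346
−0.10·log₂(0.10) = 0.3322
−0.13·log₂(0.13) = 0.3826
Sum ≈ 2.7597 → 2.7597 bits.

2.7597 bits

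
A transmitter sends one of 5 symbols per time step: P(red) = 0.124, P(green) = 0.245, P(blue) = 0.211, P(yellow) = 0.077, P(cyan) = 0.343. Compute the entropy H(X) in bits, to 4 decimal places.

2.1585 bits

H = −Σ pᵢ log₂ pᵢ.
−0.124·log₂(0.124) = 0.3734
−0.245·log₂(0.245) = 0.4971
−0.211·log₂(0.211) = 0.4736
−0.077·log₂(0.077) = 0.2848
−0.343·log₂(0.343) = 0.5295
Sum ≈ 2.1585 → 2.1585 bits.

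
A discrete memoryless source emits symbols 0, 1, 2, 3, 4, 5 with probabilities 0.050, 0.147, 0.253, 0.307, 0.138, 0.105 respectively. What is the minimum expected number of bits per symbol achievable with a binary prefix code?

2.44 bits/symbol

Repeatedly combine the two least-probable nodes; the expected code length is the sum of the merged weights.
merge 1/20 + 21/200 → 31/200
merge 69/500 + 147/1000 → 57/200
merge 31/200 + 253/1000 → 51/125
merge 57/200 + 307/1000 → 74/125
merge 51/125 + 74/125 → 1
L = 31/200 + 57/200 + 51/125 + 74/125 + 1 = 61/25 = 2.44 bits/symbol.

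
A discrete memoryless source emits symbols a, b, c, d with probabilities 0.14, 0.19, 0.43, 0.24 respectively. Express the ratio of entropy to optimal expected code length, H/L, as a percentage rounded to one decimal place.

98.4%

Entropy H = −Σ p log₂ p ≈ 1.8700 bits.
Huffman merges: 7/50+19/100→33/100; 6/25+33/100→57/100; 43/100+57/100→1. L = 19/10 ≈ 1.9000.
Efficiency = H/L = 1.8700/1.9000 = 98.4%.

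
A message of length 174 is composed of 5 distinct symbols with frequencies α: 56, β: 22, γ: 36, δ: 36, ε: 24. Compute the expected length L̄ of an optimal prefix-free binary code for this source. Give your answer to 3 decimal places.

Probabilities are the counts divided by 174.
Repeatedly combine the two least-probable nodes; the expected code length is the sum of the merged weights.
merge 11/87 + 4/29 → 23/87
merge 6/29 + 6/29 → 12/29
merge 23/87 + 28/87 → 17/29
merge 12/29 + 17/29 → 1
L = 23/87 + 12/29 + 17/29 + 1 = 197/87 ≈ 2.264 bits/symbol.

2.264 bits/symbol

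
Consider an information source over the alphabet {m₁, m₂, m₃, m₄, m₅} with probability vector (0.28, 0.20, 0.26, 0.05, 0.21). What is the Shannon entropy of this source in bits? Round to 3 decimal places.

2.173 bits

H = −Σ pᵢ log₂ pᵢ.
−0.28·log₂(0.28) = 0.5142
−0.20·log₂(0.20) = 0.4644
−0.26·log₂(0.26) = 0.5053
−0.05·log₂(0.05) = 0.2161
−0.21·log₂(0.21) = 0.4728
Sum ≈ 2.1728 → 2.173 bits.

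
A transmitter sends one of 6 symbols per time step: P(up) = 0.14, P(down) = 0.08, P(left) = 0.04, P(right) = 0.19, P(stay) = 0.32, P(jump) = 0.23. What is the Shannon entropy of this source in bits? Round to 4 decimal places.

2.3433 bits

H = −Σ pᵢ log₂ pᵢ.
−0.14·log₂(0.14) = 0.3971
−0.08·log₂(0.08) = 0.2915
−0.04·log₂(0.04) = 0.1858
−0.19·log₂(0.19) = 0.4552
−0.32·log₂(0.32) = 0.5260
−0.23·log₂(0.23) = 0.4877
Sum ≈ 2.3433 → 2.3433 bits.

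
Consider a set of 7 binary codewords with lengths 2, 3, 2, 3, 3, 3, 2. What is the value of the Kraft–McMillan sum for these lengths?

With common denominator 2^3 = 8: Σ 2^(−ℓᵢ) = 2/8 + 1/8 + 2/8 + 1/8 + 1/8 + 1/8 + 2/8 = 10/8 = 1.25.

1.25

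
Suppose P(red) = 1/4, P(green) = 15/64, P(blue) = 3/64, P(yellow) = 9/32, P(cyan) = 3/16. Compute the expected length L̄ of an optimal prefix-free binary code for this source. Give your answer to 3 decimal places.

Repeatedly combine the two least-probable nodes; the expected code length is the sum of the merged weights.
merge 3/64 + 3/16 → 15/64
merge 15/64 + 15/64 → 15/32
merge 1/4 + 9/32 → 17/32
merge 15/32 + 17/32 → 1
L = 15/64 + 15/32 + 17/32 + 1 = 143/64 ≈ 2.234 bits/symbol.

2.234 bits/symbol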